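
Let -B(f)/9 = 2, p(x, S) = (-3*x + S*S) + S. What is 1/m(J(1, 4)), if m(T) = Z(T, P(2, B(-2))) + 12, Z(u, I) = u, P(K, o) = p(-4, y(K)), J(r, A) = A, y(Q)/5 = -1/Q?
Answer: 1/16 ≈ 0.062500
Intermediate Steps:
y(Q) = -5/Q (y(Q) = 5*(-1/Q) = -5/Q)
p(x, S) = S + S**2 - 3*x (p(x, S) = (-3*x + S**2) + S = (S**2 - 3*x) + S = S + S**2 - 3*x)
B(f) = -18 (B(f) = -9*2 = -18)
P(K, o) = 12 - 5/K + 25/K**2 (P(K, o) = -5/K + (-5/K)**2 - 3*(-4) = -5/K + 25/K**2 + 12 = 12 - 5/K + 25/K**2)
m(T) = 12 + T (m(T) = T + 12 = 12 + T)
1/m(J(1, 4)) = 1/(12 + 4) = 1/16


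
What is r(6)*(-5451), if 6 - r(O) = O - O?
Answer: -32706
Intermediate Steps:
r(O) = 6 (r(O) = 6 - (O - O) = 6 - 1*0 = 6 + 0 = 6)
r(6)*(-5451) = 6*(-5451) = -32706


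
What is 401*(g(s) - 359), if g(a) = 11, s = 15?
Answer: -139548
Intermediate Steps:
401*(g(s) - 359) = 401*(11 - 359) = 401*(-348) = -139548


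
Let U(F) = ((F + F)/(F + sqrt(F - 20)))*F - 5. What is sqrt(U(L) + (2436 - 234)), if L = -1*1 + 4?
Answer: sqrt((6609 + 2197*I*sqrt(17))/(3 + I*sqrt(17))) ≈ 46.894 - 0.0304*I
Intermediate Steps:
L = 3 (L = -1 + 4 = 3)
U(F) = -5 + 2*F**2/(F + sqrt(-20 + F)) (U(F) = ((2*F)/(F + sqrt(-20 + F)))*F - 5 = (2*F/(F + sqrt(-20 + F)))*F - 5 = 2*F**2/(F + sqrt(-20 + F)) - 5 = -5 + 2*F**2/(F + sqrt(-20 + F)))
sqrt(U(L) + (2436 - 234)) = sqrt((-5*3 - 5*sqrt(-20 + 3) + 2*3**2)/(3 + sqrt(-20 + 3)) + (2436 - 234)) = sqrt((-15 - 5*I*sqrt(17) + 2*9)/(3 + sqrt(-17)) + 2202) = sqrt((-15 - 5*I*sqrt(17) + 18)/(3 + I*sqrt(17)) + 2202) = sqrt((3 - 5*I*sqrt(17))/(3 + I*sqrt(17)) + 2202) = sqrt(2202 + (3 - 5*I*sqrt(17))/(3 + I*sqrt(17)))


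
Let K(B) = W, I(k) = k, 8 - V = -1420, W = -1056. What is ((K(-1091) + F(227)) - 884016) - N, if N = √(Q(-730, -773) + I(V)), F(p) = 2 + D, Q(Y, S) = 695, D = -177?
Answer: -885247 - √2123 ≈ -8.8529e+5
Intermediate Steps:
V = 1428 (V = 8 - 1*(-1420) = 8 + 1420 = 1428)
K(B) = -1056
F(p) = -175 (F(p) = 2 - 177 = -175)
N = √2123 (N = √(695 + 1428) = √2123 ≈ 46.076)
((K(-1091) + F(227)) - 884016) - N = ((-1056 - 175) - 884016) - √2123 = (-1231 - 884016) - √2123 = -885247 - √2123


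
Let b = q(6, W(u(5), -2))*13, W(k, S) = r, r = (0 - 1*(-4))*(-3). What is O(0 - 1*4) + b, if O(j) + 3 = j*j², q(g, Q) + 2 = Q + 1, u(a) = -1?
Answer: -236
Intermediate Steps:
r = -12 (r = (0 + 4)*(-3) = 4*(-3) = -12)
W(k, S) = -12
q(g, Q) = -1 + Q (q(g, Q) = -2 + (Q + 1) = -2 + (1 + Q) = -1 + Q)
O(j) = -3 + j³ (O(j) = -3 + j*j² = -3 + j³)
b = -169 (b = (-1 - 12)*13 = -13*13 = -169)
O(0 - 1*4) + b = (-3 + (0 - 1*4)³) - 169 = (-3 + (0 - 4)³) - 169 = (-3 + (-4)³) - 169 = (-3 - 64) - 169 = -67 - 169 = -236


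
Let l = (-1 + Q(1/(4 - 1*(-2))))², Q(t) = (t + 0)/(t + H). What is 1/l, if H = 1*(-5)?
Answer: 841/900 ≈ 0.93444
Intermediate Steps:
H = -5
Q(t) = t/(-5 + t) (Q(t) = (t + 0)/(t - 5) = t/(-5 + t))
l = 900/841 (l = (-1 + (1/(4 - 1*(-2)))/(-5 + 1/(4 - 1*(-2))))² = (-1 + (1/(4 + 2))/(-5 + 1/(4 + 2)))² = (-1 + (1/6)/(-5 + 1/6))² = (-1 + (1*(⅙))/(-5 + 1*(⅙)))² = (-1 + 1/(6*(-5 + ⅙)))² = (-1 + 1/(6*(-29/6)))² = (-1 + (⅙)*(-6/29))² = (-1 - 1/29)² = (-30/29)² = 900/841 ≈ 1.0702)
1/l = 1/(900/841) = 841/900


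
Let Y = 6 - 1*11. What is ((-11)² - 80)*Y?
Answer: -205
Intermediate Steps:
Y = -5 (Y = 6 - 11 = -5)
((-11)² - 80)*Y = ((-11)² - 80)*(-5) = (121 - 80)*(-5) = 41*(-5) = -205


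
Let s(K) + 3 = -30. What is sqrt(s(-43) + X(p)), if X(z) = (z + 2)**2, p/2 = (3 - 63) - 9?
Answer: sqrt(18463) ≈ 135.88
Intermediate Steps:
s(K) = -33 (s(K) = -3 - 30 = -33)
p = -138 (p = 2*((3 - 63) - 9) = 2*(-60 - 9) = 2*(-69) = -138)
X(z) = (2 + z)**2
sqrt(s(-43) + X(p)) = sqrt(-33 + (2 - 138)**2) = sqrt(-33 + (-136)**2) = sqrt(-33 + 18496) = sqrt(18463)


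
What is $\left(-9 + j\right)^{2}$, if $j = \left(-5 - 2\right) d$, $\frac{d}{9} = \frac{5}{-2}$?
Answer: $\frac{88209}{4} \approx 22052.0$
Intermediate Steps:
$d = - \frac{45}{2}$ ($d = 9 \frac{5}{-2} = 9 \cdot 5 \left(- \frac{1}{2}\right) = 9 \left(- \frac{5}{2}\right) = - \frac{45}{2} \approx -22.5$)
$j = \frac{315}{2}$ ($j = \left(-5 - 2\right) \left(- \frac{45}{2}\right) = \left(-7\right) \left(- \frac{45}{2}\right) = \frac{315}{2} \approx 157.5$)
$\left(-9 + j\right)^{2} = \left(-9 + \frac{315}{2}\right)^{2} = \left(\frac{297}{2}\right)^{2} = \frac{88209}{4}$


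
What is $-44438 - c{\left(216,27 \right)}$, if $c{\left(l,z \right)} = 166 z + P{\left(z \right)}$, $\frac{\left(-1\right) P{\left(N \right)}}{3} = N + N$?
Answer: $-48758$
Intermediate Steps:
$P{\left(N \right)} = - 6 N$ ($P{\left(N \right)} = - 3 \left(N + N\right) = - 3 \cdot 2 N = - 6 N$)
$c{\left(l,z \right)} = 160 z$ ($c{\left(l,z \right)} = 166 z - 6 z = 160 z$)
$-44438 - c{\left(216,27 \right)} = -44438 - 160 \cdot 27 = -44438 - 4320 = -48758$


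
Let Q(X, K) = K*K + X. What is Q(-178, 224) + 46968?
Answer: 96966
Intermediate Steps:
Q(X, K) = X + K² (Q(X, K) = K² + X = X + K²)
Q(-178, 224) + 46968 = (-178 + 224²) + 46968 = (-178 + 50176) + 46968 = 49998 + 46968 = 96966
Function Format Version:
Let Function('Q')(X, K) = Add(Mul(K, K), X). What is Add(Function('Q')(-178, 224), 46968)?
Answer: 96966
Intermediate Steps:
Function('Q')(X, K) = Add(X, Pow(K, 2)) (Function('Q')(X, K) = Add(Pow(K, 2), X) = Add(X, Pow(K, 2)))
Add(Function('Q')(-178, 224), 46968) = Add(Add(-178, Pow(224, 2)), 46968) = Add(Add(-178, 50176), 46968) = Add(49998, 46968) = 96966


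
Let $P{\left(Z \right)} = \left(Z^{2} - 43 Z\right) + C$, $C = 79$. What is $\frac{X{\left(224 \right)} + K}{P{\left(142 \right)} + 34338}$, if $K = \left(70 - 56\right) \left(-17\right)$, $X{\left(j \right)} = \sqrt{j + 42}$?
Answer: $- \frac{34}{6925} + \frac{\sqrt{266}}{48475} \approx -0.0045733$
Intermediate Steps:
$X{\left(j \right)} = \sqrt{42 + j}$
$K = -238$ ($K = 14 \left(-17\right) = -238$)
$P{\left(Z \right)} = 79 + Z^{2} - 43 Z$ ($P{\left(Z \right)} = \left(Z^{2} - 43 Z\right) + 79 = 79 + Z^{2} - 43 Z$)
$\frac{X{\left(224 \right)} + K}{P{\left(142 \right)} + 34338} = \frac{\sqrt{42 + 224} - 238}{\left(79 + 142^{2} - 6106\right) + 34338} = \frac{\sqrt{266} - 238}{\left(79 + 20164 - 6106\right) + 34338} = \frac{-238 + \sqrt{266}}{14137 + 34338} = \frac{-238 + \sqrt{266}}{48475} = \left(-238 + \sqrt{266}\right) \frac{1}{48475} = - \frac{34}{6925} + \frac{\sqrt{266}}{48475}$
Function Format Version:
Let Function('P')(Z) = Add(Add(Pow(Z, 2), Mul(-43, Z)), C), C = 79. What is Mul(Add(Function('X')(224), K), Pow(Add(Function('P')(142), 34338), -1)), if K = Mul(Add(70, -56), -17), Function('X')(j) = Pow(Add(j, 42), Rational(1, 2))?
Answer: Add(Rational(-34, 6925), Mul(Rational(1, 48475), Pow(266, Rational(1, 2)))) ≈ -0.0045733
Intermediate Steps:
Function('X')(j) = Pow(Add(42, j), Rational(1, 2))
K = -238 (K = Mul(14, -17) = -238)
Function('P')(Z) = Add(79, Pow(Z, 2), Mul(-43, Z)) (Function('P')(Z) = Add(Add(Pow(Z, 2), Mul(-43, Z)), 79) = Add(79, Pow(Z, 2), Mul(-43, Z)))
Mul(Add(Function('X')(224), K), Pow(Add(Function('P')(142), 34338), -1)) = Mul(Add(Pow(Add(42, 224), Rational(1, 2)), -238), Pow(Add(Add(79, Pow(142, 2), Mul(-43, 142)), 34338), -1)) = Mul(Add(Pow(266, Rational(1, 2)), -238), Pow(Add(Add(79, 20164, -6106), 34338), -1)) = Mul(Add(-238, Pow(266, Rational(1, 2))), Pow(Add(14137, 34338), -1)) = Mul(Add(-238, Pow(266, Rational(1, 2))), Pow(48475, -1)) = Mul(Add(-238, Pow(266, Rational(1, 2))), Rational(1, 48475)) = Add(Rational(-34, 6925), Mul(Rational(1, 48475), Pow(266, Rational(1, 2))))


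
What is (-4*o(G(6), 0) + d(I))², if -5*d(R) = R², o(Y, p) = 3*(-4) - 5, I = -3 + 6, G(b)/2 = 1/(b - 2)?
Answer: 109561/25 ≈ 4382.4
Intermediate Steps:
G(b) = 2/(-2 + b) (G(b) = 2/(b - 2) = 2/(-2 + b))
I = 3
o(Y, p) = -17 (o(Y, p) = -12 - 5 = -17)
d(R) = -R²/5
(-4*o(G(6), 0) + d(I))² = (-4*(-17) - ⅕*3²)² = (68 - ⅕*9)² = (68 - 9/5)² = (331/5)² = 109561/25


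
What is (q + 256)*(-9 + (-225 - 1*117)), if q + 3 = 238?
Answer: -172341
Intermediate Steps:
q = 235 (q = -3 + 238 = 235)
(q + 256)*(-9 + (-225 - 1*117)) = (235 + 256)*(-9 + (-225 - 1*117)) = 491*(-9 + (-225 - 117)) = 491*(-9 - 342) = 491*(-351) = -172341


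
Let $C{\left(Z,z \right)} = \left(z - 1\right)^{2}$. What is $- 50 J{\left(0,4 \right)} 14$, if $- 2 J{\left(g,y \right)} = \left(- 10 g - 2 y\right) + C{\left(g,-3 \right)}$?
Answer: $2800$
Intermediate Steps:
$C{\left(Z,z \right)} = \left(-1 + z\right)^{2}$
$J{\left(g,y \right)} = -8 + y + 5 g$ ($J{\left(g,y \right)} = - \frac{\left(- 10 g - 2 y\right) + \left(-1 - 3\right)^{2}}{2} = - \frac{\left(- 10 g - 2 y\right) + \left(-4\right)^{2}}{2} = - \frac{\left(- 10 g - 2 y\right) + 16}{2} = - \frac{16 - 10 g - 2 y}{2} = -8 + y + 5 g$)
$- 50 J{\left(0,4 \right)} 14 = - 50 \left(-8 + 4 + 5 \cdot 0\right) 14 = - 50 \left(-8 + 4 + 0\right) 14 = \left(-50\right) \left(-4\right) 14 = 200 \cdot 14 = 2800$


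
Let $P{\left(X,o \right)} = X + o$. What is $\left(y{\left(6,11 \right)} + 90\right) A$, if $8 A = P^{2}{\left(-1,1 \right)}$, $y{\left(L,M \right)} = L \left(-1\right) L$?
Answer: $0$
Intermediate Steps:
$y{\left(L,M \right)} = - L^{2}$ ($y{\left(L,M \right)} = - L L = - L^{2}$)
$A = 0$ ($A = \frac{\left(-1 + 1\right)^{2}}{8} = \frac{0^{2}}{8} = \frac{1}{8} \cdot 0 = 0$)
$\left(y{\left(6,11 \right)} + 90\right) A = \left(- 6^{2} + 90\right) 0 = \left(\left(-1\right) 36 + 90\right) 0 = \left(-36 + 90\right) 0 = 54 \cdot 0 = 0$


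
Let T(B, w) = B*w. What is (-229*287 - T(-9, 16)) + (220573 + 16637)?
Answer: 171631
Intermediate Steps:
(-229*287 - T(-9, 16)) + (220573 + 16637) = (-229*287 - (-9)*16) + (220573 + 16637) = (-65723 - 1*(-144)) + 237210 = (-65723 + 144) + 237210 = -65579 + 237210 = 171631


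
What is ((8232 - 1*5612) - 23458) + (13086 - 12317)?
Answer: -20069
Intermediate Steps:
((8232 - 1*5612) - 23458) + (13086 - 12317) = ((8232 - 5612) - 23458) + 769 = (2620 - 23458) + 769 = -20838 + 769 = -20069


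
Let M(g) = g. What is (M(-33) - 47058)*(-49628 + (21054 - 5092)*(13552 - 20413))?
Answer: 5159521176810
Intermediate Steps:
(M(-33) - 47058)*(-49628 + (21054 - 5092)*(13552 - 20413)) = (-33 - 47058)*(-49628 + (21054 - 5092)*(13552 - 20413)) = -47091*(-49628 + 15962*(-6861)) = -47091*(-49628 - 109515282) = -47091*(-109564910) = 5159521176810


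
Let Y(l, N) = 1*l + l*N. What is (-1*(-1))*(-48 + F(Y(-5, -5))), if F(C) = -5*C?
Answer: -148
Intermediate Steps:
Y(l, N) = l + N*l
(-1*(-1))*(-48 + F(Y(-5, -5))) = (-1*(-1))*(-48 - (-25)*(1 - 5)) = 1*(-48 - (-25)*(-4)) = 1*(-48 - 5*20) = 1*(-48 - 100) = 1*(-148) = -148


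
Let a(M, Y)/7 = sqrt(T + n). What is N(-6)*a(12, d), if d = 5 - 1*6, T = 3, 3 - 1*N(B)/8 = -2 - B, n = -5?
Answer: -56*I*sqrt(2) ≈ -79.196*I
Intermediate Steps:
N(B) = 40 + 8*B (N(B) = 24 - 8*(-2 - B) = 24 + (16 + 8*B) = 40 + 8*B)
d = -1 (d = 5 - 6 = -1)
a(M, Y) = 7*I*sqrt(2) (a(M, Y) = 7*sqrt(3 - 5) = 7*sqrt(-2) = 7*(I*sqrt(2)) = 7*I*sqrt(2))
N(-6)*a(12, d) = (40 + 8*(-6))*(7*I*sqrt(2)) = (40 - 48)*(7*I*sqrt(2)) = -56*I*sqrt(2)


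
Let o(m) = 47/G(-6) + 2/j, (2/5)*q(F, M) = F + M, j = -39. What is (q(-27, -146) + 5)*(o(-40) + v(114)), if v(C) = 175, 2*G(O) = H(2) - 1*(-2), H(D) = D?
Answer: -4411515/52 ≈ -84837.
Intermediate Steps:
q(F, M) = 5*F/2 + 5*M/2 (q(F, M) = 5*(F + M)/2 = 5*F/2 + 5*M/2)
G(O) = 2 (G(O) = (2 - 1*(-2))/2 = (2 + 2)/2 = (½)*4 = 2)
o(m) = 1829/78 (o(m) = 47/2 + 2/(-39) = 47*(½) + 2*(-1/39) = 47/2 - 2/39 = 1829/78)
(q(-27, -146) + 5)*(o(-40) + v(114)) = (((5/2)*(-27) + (5/2)*(-146)) + 5)*(1829/78 + 175) = ((-135/2 - 365) + 5)*(15479/78) = (-865/2 + 5)*(15479/78) = -855/2*15479/78 = -4411515/52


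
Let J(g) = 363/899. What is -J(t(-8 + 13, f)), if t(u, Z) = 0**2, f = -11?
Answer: -363/899 ≈ -0.40378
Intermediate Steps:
t(u, Z) = 0
J(g) = 363/899 (J(g) = 363*(1/899) = 363/899)
-J(t(-8 + 13, f)) = -1*363/899 = -363/899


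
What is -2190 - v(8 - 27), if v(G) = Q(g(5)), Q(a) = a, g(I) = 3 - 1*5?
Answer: -2188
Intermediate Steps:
g(I) = -2 (g(I) = 3 - 5 = -2)
v(G) = -2
-2190 - v(8 - 27) = -2190 - 1*(-2) = -2190 + 2 = -2188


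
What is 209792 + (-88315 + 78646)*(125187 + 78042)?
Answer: -1964811409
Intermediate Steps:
209792 + (-88315 + 78646)*(125187 + 78042) = 209792 - 9669*203229 = 209792 - 1965021201 = -1964811409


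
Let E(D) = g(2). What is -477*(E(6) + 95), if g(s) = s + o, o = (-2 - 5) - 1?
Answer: -42453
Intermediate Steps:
o = -8 (o = -7 - 1 = -8)
g(s) = -8 + s (g(s) = s - 8 = -8 + s)
E(D) = -6 (E(D) = -8 + 2 = -6)
-477*(E(6) + 95) = -477*(-6 + 95) = -477*89 = -42453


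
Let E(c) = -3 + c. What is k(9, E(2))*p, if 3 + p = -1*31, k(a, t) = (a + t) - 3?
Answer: -170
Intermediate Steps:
k(a, t) = -3 + a + t
p = -34 (p = -3 - 1*31 = -3 - 31 = -34)
k(9, E(2))*p = (-3 + 9 + (-3 + 2))*(-34) = (-3 + 9 - 1)*(-34) = 5*(-34) = -170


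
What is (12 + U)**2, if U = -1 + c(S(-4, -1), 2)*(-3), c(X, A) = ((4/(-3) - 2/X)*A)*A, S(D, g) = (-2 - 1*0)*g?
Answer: 1521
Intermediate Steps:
S(D, g) = -2*g (S(D, g) = (-2 + 0)*g = -2*g)
c(X, A) = A**2*(-4/3 - 2/X) (c(X, A) = ((4*(-1/3) - 2/X)*A)*A = ((-4/3 - 2/X)*A)*A = (A*(-4/3 - 2/X))*A = A**2*(-4/3 - 2/X))
U = 27 (U = -1 + (2**2*(-2 - (-8)*(-1)/3)/((-2*(-1))))*(-3) = -1 + (4*(-2 - 4/3*2)/2)*(-3) = -1 + (4*(1/2)*(-2 - 8/3))*(-3) = -1 + (4*(1/2)*(-14/3))*(-3) = -1 - 28/3*(-3) = -1 + 28 = 27)
(12 + U)**2 = (12 + 27)**2 = 39**2 = 1521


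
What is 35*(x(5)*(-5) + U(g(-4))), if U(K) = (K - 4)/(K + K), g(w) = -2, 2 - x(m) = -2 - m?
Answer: -3045/2 ≈ -1522.5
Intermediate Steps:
x(m) = 4 + m (x(m) = 2 - (-2 - m) = 2 + (2 + m) = 4 + m)
U(K) = (-4 + K)/(2*K) (U(K) = (-4 + K)/((2*K)) = (-4 + K)*(1/(2*K)) = (-4 + K)/(2*K))
35*(x(5)*(-5) + U(g(-4))) = 35*((4 + 5)*(-5) + (½)*(-4 - 2)/(-2)) = 35*(9*(-5) + (½)*(-½)*(-6)) = 35*(-45 + 3/2) = 35*(-87/2) = -3045/2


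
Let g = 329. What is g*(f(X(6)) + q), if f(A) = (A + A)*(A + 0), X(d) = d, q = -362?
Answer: -95410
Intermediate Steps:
f(A) = 2*A² (f(A) = (2*A)*A = 2*A²)
g*(f(X(6)) + q) = 329*(2*6² - 362) = 329*(2*36 - 362) = 329*(72 - 362) = 329*(-290) = -95410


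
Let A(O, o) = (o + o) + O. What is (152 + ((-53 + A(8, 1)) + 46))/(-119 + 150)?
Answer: 5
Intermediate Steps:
A(O, o) = O + 2*o (A(O, o) = 2*o + O = O + 2*o)
(152 + ((-53 + A(8, 1)) + 46))/(-119 + 150) = (152 + ((-53 + (8 + 2*1)) + 46))/(-119 + 150) = (152 + ((-53 + (8 + 2)) + 46))/31 = (152 + ((-53 + 10) + 46))*(1/31) = (152 + (-43 + 46))*(1/31) = (152 + 3)*(1/31) = 155*(1/31) = 5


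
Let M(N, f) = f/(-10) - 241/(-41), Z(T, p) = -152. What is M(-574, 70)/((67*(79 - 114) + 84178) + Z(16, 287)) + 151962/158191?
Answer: 508901456216/529769161911 ≈ 0.96061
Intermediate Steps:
M(N, f) = 241/41 - f/10 (M(N, f) = f*(-⅒) - 241*(-1/41) = -f/10 + 241/41 = 241/41 - f/10)
M(-574, 70)/((67*(79 - 114) + 84178) + Z(16, 287)) + 151962/158191 = (241/41 - ⅒*70)/((67*(79 - 114) + 84178) - 152) + 151962/158191 = (241/41 - 7)/((67*(-35) + 84178) - 152) + 151962*(1/158191) = -46/(41*((-2345 + 84178) - 152)) + 151962/158191 = -46/(41*(81833 - 152)) + 151962/158191 = -46/41/81681 + 151962/158191 = -46/41*1/81681 + 151962/158191 = -46/3348921 + 151962/158191 = 508901456216/529769161911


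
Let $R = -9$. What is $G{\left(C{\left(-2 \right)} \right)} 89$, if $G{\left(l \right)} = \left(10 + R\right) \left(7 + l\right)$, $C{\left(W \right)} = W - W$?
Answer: $623$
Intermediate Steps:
$C{\left(W \right)} = 0$
$G{\left(l \right)} = 7 + l$ ($G{\left(l \right)} = \left(10 - 9\right) \left(7 + l\right) = 1 \left(7 + l\right) = 7 + l$)
$G{\left(C{\left(-2 \right)} \right)} 89 = \left(7 + 0\right) 89 = 7 \cdot 89 = 623$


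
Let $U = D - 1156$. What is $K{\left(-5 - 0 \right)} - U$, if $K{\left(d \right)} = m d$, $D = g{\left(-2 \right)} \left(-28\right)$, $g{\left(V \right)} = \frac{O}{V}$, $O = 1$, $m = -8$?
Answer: $1182$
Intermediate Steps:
$g{\left(V \right)} = \frac{1}{V}$ ($g{\left(V \right)} = 1 \frac{1}{V} = \frac{1}{V}$)
$D = 14$ ($D = \frac{1}{-2} \left(-28\right) = \left(- \frac{1}{2}\right) \left(-28\right) = 14$)
$K{\left(d \right)} = - 8 d$
$U = -1142$ ($U = 14 - 1156 = -1142$)
$K{\left(-5 - 0 \right)} - U = - 8 \left(-5 - 0\right) - -1142 = - 8 \left(-5 + 0\right) + 1142 = \left(-8\right) \left(-5\right) + 1142 = 40 + 1142 = 1182$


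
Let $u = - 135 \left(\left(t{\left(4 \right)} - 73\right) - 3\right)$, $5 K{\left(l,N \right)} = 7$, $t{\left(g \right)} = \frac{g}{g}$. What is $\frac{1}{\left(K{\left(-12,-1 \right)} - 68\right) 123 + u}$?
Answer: $\frac{5}{9666} \approx 0.00051728$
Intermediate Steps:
$t{\left(g \right)} = 1$
$K{\left(l,N \right)} = \frac{7}{5}$ ($K{\left(l,N \right)} = \frac{1}{5} \cdot 7 = \frac{7}{5}$)
$u = 10125$ ($u = - 135 \left(\left(1 - 73\right) - 3\right) = - 135 \left(-72 - 3\right) = \left(-135\right) \left(-75\right) = 10125$)
$\frac{1}{\left(K{\left(-12,-1 \right)} - 68\right) 123 + u} = \frac{1}{\left(\frac{7}{5} - 68\right) 123 + 10125} = \frac{1}{\left(- \frac{333}{5}\right) 123 + 10125} = \frac{1}{- \frac{40959}{5} + 10125} = \frac{1}{\frac{9666}{5}} = \frac{5}{9666}$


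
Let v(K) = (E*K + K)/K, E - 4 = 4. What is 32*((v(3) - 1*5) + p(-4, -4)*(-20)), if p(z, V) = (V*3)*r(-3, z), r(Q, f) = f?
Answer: -30592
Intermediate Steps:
E = 8 (E = 4 + 4 = 8)
p(z, V) = 3*V*z (p(z, V) = (V*3)*z = (3*V)*z = 3*V*z)
v(K) = 9 (v(K) = (8*K + K)/K = (9*K)/K = 9)
32*((v(3) - 1*5) + p(-4, -4)*(-20)) = 32*((9 - 1*5) + (3*(-4)*(-4))*(-20)) = 32*((9 - 5) + 48*(-20)) = 32*(4 - 960) = 32*(-956) = -30592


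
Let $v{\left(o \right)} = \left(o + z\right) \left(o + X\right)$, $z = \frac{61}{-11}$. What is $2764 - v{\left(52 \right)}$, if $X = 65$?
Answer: $- \frac{29383}{11} \approx -2671.2$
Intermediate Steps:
$z = - \frac{61}{11}$ ($z = 61 \left(- \frac{1}{11}\right) = - \frac{61}{11} \approx -5.5455$)
$v{\left(o \right)} = \left(65 + o\right) \left(- \frac{61}{11} + o\right)$ ($v{\left(o \right)} = \left(o - \frac{61}{11}\right) \left(o + 65\right) = \left(- \frac{61}{11} + o\right) \left(65 + o\right) = \left(65 + o\right) \left(- \frac{61}{11} + o\right)$)
$2764 - v{\left(52 \right)} = 2764 - \left(- \frac{3965}{11} + 52^{2} + \frac{654}{11} \cdot 52\right) = 2764 - \left(- \frac{3965}{11} + 2704 + \frac{34008}{11}\right) = 2764 - \frac{59787}{11} = - \frac{29383}{11}$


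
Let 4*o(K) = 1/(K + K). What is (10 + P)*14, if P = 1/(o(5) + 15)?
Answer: 84700/601 ≈ 140.93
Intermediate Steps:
o(K) = 1/(8*K) (o(K) = 1/(4*(K + K)) = 1/(4*((2*K))) = (1/(2*K))/4 = 1/(8*K))
P = 40/601 (P = 1/((1/8)/5 + 15) = 1/((1/8)*(1/5) + 15) = 1/(1/40 + 15) = 1/(601/40) = 40/601 ≈ 0.066556)
(10 + P)*14 = (10 + 40/601)*14 = (6050/601)*14 = 84700/601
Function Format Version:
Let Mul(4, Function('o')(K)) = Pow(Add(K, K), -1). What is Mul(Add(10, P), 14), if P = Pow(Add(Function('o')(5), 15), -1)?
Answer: Rational(84700, 601) ≈ 140.93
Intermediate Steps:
Function('o')(K) = Mul(Rational(1, 8), Pow(K, -1)) (Function('o')(K) = Mul(Rational(1, 4), Pow(Add(K, K), -1)) = Mul(Rational(1, 4), Pow(Mul(2, K), -1)) = Mul(Rational(1, 4), Mul(Rational(1, 2), Pow(K, -1))) = Mul(Rational(1, 8), Pow(K, -1)))
P = Rational(40, 601) (P = Pow(Add(Mul(Rational(1, 8), Pow(5, -1)), 15), -1) = Pow(Add(Mul(Rational(1, 8), Rational(1, 5)), 15), -1) = Pow(Add(Rational(1, 40), 15), -1) = Pow(Rational(601, 40), -1) = Rational(40, 601) ≈ 0.066556)
Mul(Add(10, P), 14) = Mul(Add(10, Rational(40, 601)), 14) = Mul(Rational(6050, 601), 14) = Rational(84700, 601)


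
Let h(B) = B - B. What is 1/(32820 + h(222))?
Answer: 1/32820 ≈ 3.0469e-5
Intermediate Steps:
h(B) = 0
1/(32820 + h(222)) = 1/(32820 + 0) = 1/32820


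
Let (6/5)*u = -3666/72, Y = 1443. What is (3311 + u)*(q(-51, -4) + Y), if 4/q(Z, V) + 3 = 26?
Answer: 7811541041/1656 ≈ 4.7171e+6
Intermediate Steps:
q(Z, V) = 4/23 (q(Z, V) = 4/(-3 + 26) = 4/23)
u = -3055/72 (u = 5*(-3666/72)/6 = 5*(-3666*1/72)/6 = (⅚)*(-611/12) = -3055/72 ≈ -42.431)
(3311 + u)*(q(-51, -4) + Y) = (3311 - 3055/72)*(4/23 + 1443) = (235337/72)*(33193/23) = 7811541041/1656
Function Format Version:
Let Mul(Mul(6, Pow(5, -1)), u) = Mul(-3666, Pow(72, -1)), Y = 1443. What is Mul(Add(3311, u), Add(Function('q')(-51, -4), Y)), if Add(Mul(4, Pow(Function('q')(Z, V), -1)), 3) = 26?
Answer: Rational(7811541041, 1656) ≈ 4.7171e+6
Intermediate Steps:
Function('q')(Z, V) = Rational(4, 23) (Function('q')(Z, V) = Mul(4, Pow(Add(-3, 26), -1)) = Mul(4, Pow(23, -1)) = Mul(4, Rational(1, 23)) = Rational(4, 23))
u = Rational(-3055, 72) (u = Mul(Rational(5, 6), Mul(-3666, Pow(72, -1))) = Mul(Rational(5, 6), Mul(-3666, Rational(1, 72))) = Mul(Rational(5, 6), Rational(-611, 12)) = Rational(-3055, 72) ≈ -42.431)
Mul(Add(3311, u), Add(Function('q')(-51, -4), Y)) = Mul(Add(3311, Rational(-3055, 72)), Add(Rational(4, 23), 1443)) = Mul(Rational(235337, 72), Rational(33193, 23)) = Rational(7811541041, 1656)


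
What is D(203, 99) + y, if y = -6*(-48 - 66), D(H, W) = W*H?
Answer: 20781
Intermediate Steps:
D(H, W) = H*W
y = 684 (y = -6*(-114) = 684)
D(203, 99) + y = 203*99 + 684 = 20097 + 684 = 20781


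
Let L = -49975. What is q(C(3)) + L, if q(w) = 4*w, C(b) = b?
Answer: -49963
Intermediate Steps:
q(C(3)) + L = 4*3 - 49975 = 12 - 49975 = -49963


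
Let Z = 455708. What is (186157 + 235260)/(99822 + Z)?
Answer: 421417/555530 ≈ 0.75858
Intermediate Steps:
(186157 + 235260)/(99822 + Z) = (186157 + 235260)/(99822 + 455708) = 421417/555530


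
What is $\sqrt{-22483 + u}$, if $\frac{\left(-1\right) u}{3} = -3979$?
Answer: $i \sqrt{10546} \approx 102.69 i$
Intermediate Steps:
$u = 11937$ ($u = \left(-3\right) \left(-3979\right) = 11937$)
$\sqrt{-22483 + u} = \sqrt{-22483 + 11937} = \sqrt{-10546} = i \sqrt{10546}$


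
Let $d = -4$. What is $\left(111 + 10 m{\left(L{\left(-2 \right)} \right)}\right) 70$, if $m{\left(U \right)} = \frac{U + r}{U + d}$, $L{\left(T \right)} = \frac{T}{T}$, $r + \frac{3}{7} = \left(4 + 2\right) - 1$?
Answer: $6470$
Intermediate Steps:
$r = \frac{32}{7}$ ($r = - \frac{3}{7} + \left(\left(4 + 2\right) - 1\right) = - \frac{3}{7} + \left(6 - 1\right) = - \frac{3}{7} + 5 = \frac{32}{7} \approx 4.5714$)
$L{\left(T \right)} = 1$
$m{\left(U \right)} = \frac{\frac{32}{7} + U}{-4 + U}$ ($m{\left(U \right)} = \frac{U + \frac{32}{7}}{U - 4} = \frac{\frac{32}{7} + U}{-4 + U}$)
$\left(111 + 10 m{\left(L{\left(-2 \right)} \right)}\right) 70 = \left(111 + 10 \frac{\frac{32}{7} + 1}{-4 + 1}\right) 70 = \left(111 + 10 \frac{1}{-3} \cdot \frac{39}{7}\right) 70 = \left(111 + 10 \left(\left(- \frac{1}{3}\right) \frac{39}{7}\right)\right) 70 = \left(111 + 10 \left(- \frac{13}{7}\right)\right) 70 = \left(111 - \frac{130}{7}\right) 70 = \frac{647}{7} \cdot 70 = 6470$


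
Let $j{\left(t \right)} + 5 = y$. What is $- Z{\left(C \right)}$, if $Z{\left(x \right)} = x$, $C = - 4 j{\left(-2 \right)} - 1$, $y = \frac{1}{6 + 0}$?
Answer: $- \frac{55}{3} \approx -18.333$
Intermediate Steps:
$y = \frac{1}{6} \approx 0.16667$
$j{\left(t \right)} = - \frac{29}{6}$ ($j{\left(t \right)} = -5 + \frac{1}{6} = - \frac{29}{6}$)
$C = \frac{55}{3}$ ($C = \left(-4\right) \left(- \frac{29}{6}\right) - 1 = \frac{58}{3} - 1 = \frac{55}{3} \approx 18.333$)
$- Z{\left(C \right)} = \left(-1\right) \frac{55}{3} = - \frac{55}{3}$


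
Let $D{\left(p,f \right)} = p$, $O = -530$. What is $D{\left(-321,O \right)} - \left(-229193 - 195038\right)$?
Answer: $423910$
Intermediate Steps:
$D{\left(-321,O \right)} - \left(-229193 - 195038\right) = -321 - \left(-229193 - 195038\right) = -321 - -424231 = -321 + 424231 = 423910$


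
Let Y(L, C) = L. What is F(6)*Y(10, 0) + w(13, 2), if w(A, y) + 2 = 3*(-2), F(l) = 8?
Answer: 72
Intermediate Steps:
w(A, y) = -8 (w(A, y) = -2 + 3*(-2) = -2 - 6 = -8)
F(6)*Y(10, 0) + w(13, 2) = 8*10 - 8 = 80 - 8 = 72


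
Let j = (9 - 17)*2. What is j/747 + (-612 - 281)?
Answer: -667087/747 ≈ -893.02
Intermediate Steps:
j = -16 (j = -8*2 = -16)
j/747 + (-612 - 281) = -16/747 + (-612 - 281) = -16*1/747 - 893 = -16/747 - 893 = -667087/747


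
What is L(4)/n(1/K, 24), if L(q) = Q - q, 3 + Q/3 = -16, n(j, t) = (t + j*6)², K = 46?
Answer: -32269/308025 ≈ -0.10476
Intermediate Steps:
n(j, t) = (t + 6*j)²
Q = -57 (Q = -9 + 3*(-16) = -9 - 48 = -57)
L(q) = -57 - q
L(4)/n(1/K, 24) = (-57 - 1*4)/((24 + 6/46)²) = (-57 - 4)/((24 + 6*(1/46))²) = -61/(24 + 3/23)² = -61/((555/23)²) = -61/308025/529 = -61*529/308025 = -32269/308025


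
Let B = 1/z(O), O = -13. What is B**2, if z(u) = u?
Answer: 1/169 ≈ 0.0059172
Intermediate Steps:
B = -1/13 (B = 1/(-13) = -1/13 ≈ -0.076923)
B**2 = (-1/13)**2 = 1/169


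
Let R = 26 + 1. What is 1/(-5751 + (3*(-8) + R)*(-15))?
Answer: -1/5796 ≈ -0.00017253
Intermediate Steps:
R = 27
1/(-5751 + (3*(-8) + R)*(-15)) = 1/(-5751 + (3*(-8) + 27)*(-15)) = 1/(-5751 + (-24 + 27)*(-15)) = 1/(-5751 + 3*(-15)) = 1/(-5751 - 45) = 1/(-5796) = -1/5796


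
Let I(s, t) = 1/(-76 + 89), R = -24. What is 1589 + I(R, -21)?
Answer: 20658/13 ≈ 1589.1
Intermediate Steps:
I(s, t) = 1/13
1589 + I(R, -21) = 1589 + 1/13 = 20658/13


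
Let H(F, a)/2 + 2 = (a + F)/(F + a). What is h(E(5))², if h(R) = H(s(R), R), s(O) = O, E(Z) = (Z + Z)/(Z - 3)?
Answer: 4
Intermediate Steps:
E(Z) = 2*Z/(-3 + Z) (E(Z) = (2*Z)/(-3 + Z) = 2*Z/(-3 + Z))
H(F, a) = -2 (H(F, a) = -4 + 2*((a + F)/(F + a)) = -4 + 2*((F + a)/(F + a)) = -4 + 2*1 = -4 + 2 = -2)
h(R) = -2
h(E(5))² = (-2)² = 4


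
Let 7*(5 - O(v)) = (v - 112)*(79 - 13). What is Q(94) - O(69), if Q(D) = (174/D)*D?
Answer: -1655/7 ≈ -236.43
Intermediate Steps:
Q(D) = 174
O(v) = 1061 - 66*v/7 (O(v) = 5 - (v - 112)*(79 - 13)/7 = 5 - (-112 + v)*66/7 = 5 - (-7392 + 66*v)/7 = 5 + (1056 - 66*v/7) = 1061 - 66*v/7)
Q(94) - O(69) = 174 - (1061 - 66/7*69) = 174 - (1061 - 4554/7) = 174 - 1*2873/7 = 174 - 2873/7 = -1655/7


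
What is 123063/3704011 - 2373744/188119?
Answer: -515836670511/40987932077 ≈ -12.585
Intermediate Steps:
123063/3704011 - 2373744/188119 = 123063*(1/3704011) - 2373744*1/188119 = 7239/217883 - 2373744/188119 = -515836670511/40987932077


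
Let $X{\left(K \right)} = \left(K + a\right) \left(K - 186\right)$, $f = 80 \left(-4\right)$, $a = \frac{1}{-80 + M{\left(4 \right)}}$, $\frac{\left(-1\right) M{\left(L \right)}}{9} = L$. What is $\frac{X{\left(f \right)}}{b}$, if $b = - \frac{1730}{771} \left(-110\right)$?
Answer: $\frac{658266693}{1003400} \approx 656.04$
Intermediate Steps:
$M{\left(L \right)} = - 9 L$
$a = - \frac{1}{116}$ ($a = \frac{1}{-80 - 36} = \frac{1}{-116} = - \frac{1}{116} \approx -0.0086207$)
$f = -320$
$X{\left(K \right)} = \left(-186 + K\right) \left(- \frac{1}{116} + K\right)$ ($X{\left(K \right)} = \left(K - \frac{1}{116}\right) \left(K - 186\right) = \left(- \frac{1}{116} + K\right) \left(-186 + K\right) = \left(-186 + K\right) \left(- \frac{1}{116} + K\right)$)
$b = \frac{190300}{771}$ ($b = \left(-1730\right) \frac{1}{771} \left(-110\right) = \left(- \frac{1730}{771}\right) \left(-110\right) = \frac{190300}{771} \approx 246.82$)
$\frac{X{\left(f \right)}}{b} = \frac{\frac{93}{58} + \left(-320\right)^{2} - - \frac{1726160}{29}}{\frac{190300}{771}} = \left(\frac{93}{58} + 102400 + \frac{1726160}{29}\right) \frac{771}{190300} = \frac{9391613}{58} \cdot \frac{771}{190300} = \frac{658266693}{1003400}$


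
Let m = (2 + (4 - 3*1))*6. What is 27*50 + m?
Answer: 1368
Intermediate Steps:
m = 18 (m = (2 + (4 - 3))*6 = (2 + 1)*6 = 3*6 = 18)
27*50 + m = 27*50 + 18 = 1350 + 18 = 1368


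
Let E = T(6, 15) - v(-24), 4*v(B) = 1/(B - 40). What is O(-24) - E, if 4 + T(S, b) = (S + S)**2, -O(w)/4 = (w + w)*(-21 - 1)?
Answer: -1117185/256 ≈ -4364.0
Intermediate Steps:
v(B) = 1/(4*(-40 + B)) (v(B) = 1/(4*(B - 40)) = 1/(4*(-40 + B)))
O(w) = 176*w (O(w) = -4*(w + w)*(-21 - 1) = -4*2*w*(-22) = -(-176)*w = 176*w)
T(S, b) = -4 + 4*S**2 (T(S, b) = -4 + (S + S)**2 = -4 + (2*S)**2 = -4 + 4*S**2)
E = 35841/256 (E = (-4 + 4*6**2) - 1/(4*(-40 - 24)) = (-4 + 4*36) - 1/(4*(-64)) = (-4 + 144) - (-1)/(4*64) = 140 - 1*(-1/256) = 140 + 1/256 = 35841/256 ≈ 140.00)
O(-24) - E = 176*(-24) - 1*35841/256 = -4224 - 35841/256 = -1117185/256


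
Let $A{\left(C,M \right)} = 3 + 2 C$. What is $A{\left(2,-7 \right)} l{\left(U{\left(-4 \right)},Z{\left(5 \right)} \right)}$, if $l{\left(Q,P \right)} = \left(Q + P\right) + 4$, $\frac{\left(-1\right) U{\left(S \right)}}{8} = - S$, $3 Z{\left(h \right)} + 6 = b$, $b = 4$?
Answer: $- \frac{602}{3} \approx -200.67$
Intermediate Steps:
$Z{\left(h \right)} = - \frac{2}{3}$ ($Z{\left(h \right)} = -2 + \frac{1}{3} \cdot 4 = -2 + \frac{4}{3} = - \frac{2}{3}$)
$U{\left(S \right)} = 8 S$ ($U{\left(S \right)} = - 8 \left(- S\right) = 8 S$)
$l{\left(Q,P \right)} = 4 + P + Q$ ($l{\left(Q,P \right)} = \left(P + Q\right) + 4 = 4 + P + Q$)
$A{\left(2,-7 \right)} l{\left(U{\left(-4 \right)},Z{\left(5 \right)} \right)} = \left(3 + 2 \cdot 2\right) \left(4 - \frac{2}{3} + 8 \left(-4\right)\right) = \left(3 + 4\right) \left(4 - \frac{2}{3} - 32\right) = 7 \left(- \frac{86}{3}\right) = - \frac{602}{3}$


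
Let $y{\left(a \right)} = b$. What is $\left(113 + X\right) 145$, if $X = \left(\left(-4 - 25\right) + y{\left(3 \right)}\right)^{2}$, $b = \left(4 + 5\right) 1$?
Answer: $74385$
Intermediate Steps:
$b = 9$ ($b = 9 \cdot 1 = 9$)
$y{\left(a \right)} = 9$
$X = 400$ ($X = \left(\left(-4 - 25\right) + 9\right)^{2} = \left(-29 + 9\right)^{2} = \left(-20\right)^{2} = 400$)
$\left(113 + X\right) 145 = \left(113 + 400\right) 145 = 513 \cdot 145 = 74385$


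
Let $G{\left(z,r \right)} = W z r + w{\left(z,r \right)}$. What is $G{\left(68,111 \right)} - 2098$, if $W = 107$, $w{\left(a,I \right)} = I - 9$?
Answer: $805640$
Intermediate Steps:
$w{\left(a,I \right)} = -9 + I$
$G{\left(z,r \right)} = -9 + r + 107 r z$ ($G{\left(z,r \right)} = 107 z r + \left(-9 + r\right) = 107 r z + \left(-9 + r\right) = -9 + r + 107 r z$)
$G{\left(68,111 \right)} - 2098 = \left(-9 + 111 + 107 \cdot 111 \cdot 68\right) - 2098 = \left(-9 + 111 + 807636\right) - 2098 = 807738 - 2098 = 805640$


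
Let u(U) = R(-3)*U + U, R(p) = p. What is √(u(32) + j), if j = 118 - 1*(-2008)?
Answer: √2062 ≈ 45.409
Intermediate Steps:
j = 2126 (j = 118 + 2008 = 2126)
u(U) = -2*U (u(U) = -3*U + U = -2*U)
√(u(32) + j) = √(-2*32 + 2126) = √(-64 + 2126) = √2062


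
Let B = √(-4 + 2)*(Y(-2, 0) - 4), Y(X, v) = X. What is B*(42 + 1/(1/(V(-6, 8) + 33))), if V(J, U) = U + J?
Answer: -462*I*√2 ≈ -653.37*I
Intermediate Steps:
V(J, U) = J + U
B = -6*I*√2 (B = √(-4 + 2)*(-2 - 4) = √(-2)*(-6) = (I*√2)*(-6) = -6*I*√2 ≈ -8.4853*I)
B*(42 + 1/(1/(V(-6, 8) + 33))) = (-6*I*√2)*(42 + 1/(1/((-6 + 8) + 33))) = (-6*I*√2)*(42 + 1/(1/(2 + 33))) = (-6*I*√2)*(42 + 1/(1/35)) = (-6*I*√2)*(42 + 35) = -6*I*√2*77 = -462*I*√2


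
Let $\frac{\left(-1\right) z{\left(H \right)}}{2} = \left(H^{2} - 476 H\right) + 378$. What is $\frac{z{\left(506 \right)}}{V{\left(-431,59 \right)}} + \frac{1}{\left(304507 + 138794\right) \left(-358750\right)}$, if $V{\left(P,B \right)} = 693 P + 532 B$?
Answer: $\frac{141385977631363}{1214544443148750} \approx 0.11641$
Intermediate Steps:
$V{\left(P,B \right)} = 532 B + 693 P$
$z{\left(H \right)} = -756 - 2 H^{2} + 952 H$ ($z{\left(H \right)} = - 2 \left(\left(H^{2} - 476 H\right) + 378\right) = - 2 \left(378 + H^{2} - 476 H\right) = -756 - 2 H^{2} + 952 H$)
$\frac{z{\left(506 \right)}}{V{\left(-431,59 \right)}} + \frac{1}{\left(304507 + 138794\right) \left(-358750\right)} = \frac{-756 - 2 \cdot 506^{2} + 952 \cdot 506}{532 \cdot 59 + 693 \left(-431\right)} + \frac{1}{\left(304507 + 138794\right) \left(-358750\right)} = \frac{-756 - 512072 + 481712}{31388 - 298683} + \frac{1}{443301} \left(- \frac{1}{358750}\right) = \frac{-756 - 512072 + 481712}{-267295} + \frac{1}{443301} \left(- \frac{1}{358750}\right) = \left(-31116\right) \left(- \frac{1}{267295}\right) - \frac{1}{159034233750} = \frac{31116}{267295} - \frac{1}{159034233750} = \frac{141385977631363}{1214544443148750}$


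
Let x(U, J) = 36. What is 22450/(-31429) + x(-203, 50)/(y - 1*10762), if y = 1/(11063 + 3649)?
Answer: -3571166494478/4976170635947 ≈ -0.71765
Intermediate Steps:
y = 1/14712 ≈ 6.7972e-5
22450/(-31429) + x(-203, 50)/(y - 1*10762) = 22450/(-31429) + 36/(1/14712 - 1*10762) = 22450*(-1/31429) + 36/(1/14712 - 10762) = -22450/31429 + 36/(-158330543/14712) = -22450/31429 + 36*(-14712/158330543) = -22450/31429 - 529632/158330543 = -3571166494478/4976170635947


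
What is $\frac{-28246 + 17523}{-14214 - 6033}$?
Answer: $\frac{10723}{20247} \approx 0.52961$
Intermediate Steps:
$\frac{-28246 + 17523}{-14214 - 6033} = - \frac{10723}{-20247} = \left(-10723\right) \left(- \frac{1}{20247}\right) = \frac{10723}{20247}$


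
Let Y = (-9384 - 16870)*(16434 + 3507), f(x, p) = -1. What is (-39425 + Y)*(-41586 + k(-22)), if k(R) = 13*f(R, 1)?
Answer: 21780006691961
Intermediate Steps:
Y = -523531014 (Y = -26254*19941 = -523531014)
k(R) = -13 (k(R) = 13*(-1) = -13)
(-39425 + Y)*(-41586 + k(-22)) = (-39425 - 523531014)*(-41586 - 13) = -523570439*(-41599) = 21780006691961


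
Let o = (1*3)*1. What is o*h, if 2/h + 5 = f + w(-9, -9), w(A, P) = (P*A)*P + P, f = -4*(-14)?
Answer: -2/229 ≈ -0.0087336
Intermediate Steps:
f = 56
w(A, P) = P + A*P² (w(A, P) = (A*P)*P + P = A*P² + P = P + A*P²)
h = -2/687 (h = 2/(-5 + (56 - 9*(1 - 9*(-9)))) = 2/(-5 + (56 - 9*(1 + 81))) = 2/(-5 + (56 - 9*82)) = 2/(-5 + (56 - 738)) = 2/(-5 - 682) = 2/(-687) = 2*(-1/687) = -2/687 ≈ -0.0029112)
o = 3 (o = 3*1 = 3)
o*h = 3*(-2/687) = -2/229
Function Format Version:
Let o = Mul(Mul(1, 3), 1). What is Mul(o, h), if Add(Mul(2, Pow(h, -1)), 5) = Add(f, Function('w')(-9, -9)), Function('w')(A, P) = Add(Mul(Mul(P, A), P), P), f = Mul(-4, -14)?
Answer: Rational(-2, 229) ≈ -0.0087336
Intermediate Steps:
f = 56
Function('w')(A, P) = Add(P, Mul(A, Pow(P, 2))) (Function('w')(A, P) = Add(Mul(Mul(A, P), P), P) = Add(Mul(A, Pow(P, 2)), P) = Add(P, Mul(A, Pow(P, 2))))
h = Rational(-2, 687) (h = Mul(2, Pow(Add(-5, Add(56, Mul(-9, Add(1, Mul(-9, -9))))), -1)) = Mul(2, Pow(Add(-5, Add(56, Mul(-9, Add(1, 81)))), -1)) = Mul(2, Pow(Add(-5, Add(56, Mul(-9, 82))), -1)) = Mul(2, Pow(Add(-5, Add(56, -738)), -1)) = Mul(2, Pow(Add(-5, -682), -1)) = Mul(2, Pow(-687, -1)) = Mul(2, Rational(-1, 687)) = Rational(-2, 687) ≈ -0.0029112)
o = 3 (o = Mul(3, 1) = 3)
Mul(o, h) = Mul(3, Rational(-2, 687)) = Rational(-2, 229)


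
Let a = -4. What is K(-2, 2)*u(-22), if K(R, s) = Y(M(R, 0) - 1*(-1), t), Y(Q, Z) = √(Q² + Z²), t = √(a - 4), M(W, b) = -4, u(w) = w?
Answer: -22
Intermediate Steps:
t = 2*I*√2 (t = √(-4 - 4) = √(-8) = 2*I*√2 ≈ 2.8284*I)
K(R, s) = 1 (K(R, s) = √((-4 - 1*(-1))² + (2*I*√2)²) = √((-4 + 1)² - 8) = √((-3)² - 8) = √(9 - 8) = √1 = 1)
K(-2, 2)*u(-22) = 1*(-22) = -22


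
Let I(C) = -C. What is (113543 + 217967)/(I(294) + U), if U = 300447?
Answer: 331510/300153 ≈ 1.1045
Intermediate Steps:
(113543 + 217967)/(I(294) + U) = (113543 + 217967)/(-1*294 + 300447) = 331510/(-294 + 300447) = 331510/300153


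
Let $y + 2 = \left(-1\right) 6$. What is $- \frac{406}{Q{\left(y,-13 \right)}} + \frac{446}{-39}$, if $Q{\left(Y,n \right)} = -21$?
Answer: $\frac{308}{39} \approx 7.8974$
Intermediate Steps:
$y = -8$ ($y = -2 - 6 = -8$)
$- \frac{406}{Q{\left(y,-13 \right)}} + \frac{446}{-39} = - \frac{406}{-21} + \frac{446}{-39} = \left(-406\right) \left(- \frac{1}{21}\right) + 446 \left(- \frac{1}{39}\right) = \frac{58}{3} - \frac{446}{39} = \frac{308}{39}$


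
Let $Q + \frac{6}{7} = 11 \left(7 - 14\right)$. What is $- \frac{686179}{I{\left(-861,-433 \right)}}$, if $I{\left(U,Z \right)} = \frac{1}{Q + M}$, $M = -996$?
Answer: $\frac{5158007543}{7} \approx 7.3686 \cdot 10^{8}$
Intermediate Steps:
$Q = - \frac{545}{7}$ ($Q = - \frac{6}{7} + 11 \left(7 - 14\right) = - \frac{6}{7} + 11 \left(-7\right) = - \frac{6}{7} - 77 = - \frac{545}{7} \approx -77.857$)
$I{\left(U,Z \right)} = - \frac{7}{7517}$ ($I{\left(U,Z \right)} = \frac{1}{- \frac{545}{7} - 996} = \frac{1}{- \frac{7517}{7}} = - \frac{7}{7517}$)
$- \frac{686179}{I{\left(-861,-433 \right)}} = - \frac{686179}{- \frac{7}{7517}} = \left(-686179\right) \left(- \frac{7517}{7}\right) = \frac{5158007543}{7}$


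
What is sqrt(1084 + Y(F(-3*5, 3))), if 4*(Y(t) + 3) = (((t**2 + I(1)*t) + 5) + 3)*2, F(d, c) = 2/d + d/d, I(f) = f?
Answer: sqrt(244307)/15 ≈ 32.952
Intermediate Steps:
F(d, c) = 1 + 2/d (F(d, c) = 2/d + 1 = 1 + 2/d)
Y(t) = 1 + t/2 + t**2/2 (Y(t) = -3 + ((((t**2 + 1*t) + 5) + 3)*2)/4 = -3 + ((((t**2 + t) + 5) + 3)*2)/4 = -3 + ((((t + t**2) + 5) + 3)*2)/4 = -3 + (((5 + t + t**2) + 3)*2)/4 = -3 + ((8 + t + t**2)*2)/4 = -3 + (16 + 2*t + 2*t**2)/4 = -3 + (4 + t/2 + t**2/2) = 1 + t/2 + t**2/2)
sqrt(1084 + Y(F(-3*5, 3))) = sqrt(1084 + (1 + ((2 - 3*5)/((-3*5)))/2 + ((2 - 3*5)/((-3*5)))**2/2)) = sqrt(1084 + (1 + ((2 - 15)/(-15))/2 + ((2 - 15)/(-15))**2/2)) = sqrt(1084 + (1 + (-1/15*(-13))/2 + (-1/15*(-13))**2/2)) = sqrt(1084 + (1 + (1/2)*(13/15) + (13/15)**2/2)) = sqrt(1084 + (1 + 13/30 + (1/2)*(169/225))) = sqrt(1084 + (1 + 13/30 + 169/450)) = sqrt(1084 + 407/225) = sqrt(244307/225) = sqrt(244307)/15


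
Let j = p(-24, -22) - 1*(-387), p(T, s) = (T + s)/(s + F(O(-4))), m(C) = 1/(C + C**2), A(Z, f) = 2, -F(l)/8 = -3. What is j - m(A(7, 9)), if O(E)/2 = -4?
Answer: 2183/6 ≈ 363.83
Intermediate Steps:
O(E) = -8 (O(E) = 2*(-4) = -8)
F(l) = 24 (F(l) = -8*(-3) = 24)
p(T, s) = (T + s)/(24 + s) (p(T, s) = (T + s)/(s + 24) = (T + s)/(24 + s))
j = 364 (j = (-24 - 22)/(24 - 22) - 1*(-387) = -46/2 + 387 = (1/2)*(-46) + 387 = -23 + 387 = 364)
j - m(A(7, 9)) = 364 - 1/(2*(1 + 2)) = 364 - 1/(2*3) = 364 - 1*1/6 = 364 - 1/6 = 2183/6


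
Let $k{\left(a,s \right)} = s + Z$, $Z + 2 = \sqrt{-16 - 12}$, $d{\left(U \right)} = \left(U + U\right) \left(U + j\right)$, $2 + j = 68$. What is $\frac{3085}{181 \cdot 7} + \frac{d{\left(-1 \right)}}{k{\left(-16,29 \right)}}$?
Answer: $- \frac{2111825}{959119} + \frac{260 i \sqrt{7}}{757} \approx -2.2018 + 0.90871 i$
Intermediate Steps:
$j = 66$ ($j = -2 + 68 = 66$)
$d{\left(U \right)} = 2 U \left(66 + U\right)$ ($d{\left(U \right)} = \left(U + U\right) \left(U + 66\right) = 2 U \left(66 + U\right)$)
$Z = -2 + 2 i \sqrt{7}$ ($Z = -2 + \sqrt{-16 - 12} = -2 + \sqrt{-28} = -2 + 2 i \sqrt{7} \approx -2.0 + 5.2915 i$)
$k{\left(a,s \right)} = -2 + s + 2 i \sqrt{7}$ ($k{\left(a,s \right)} = s - \left(2 - 2 i \sqrt{7}\right) = -2 + s + 2 i \sqrt{7}$)
$\frac{3085}{181 \cdot 7} + \frac{d{\left(-1 \right)}}{k{\left(-16,29 \right)}} = \frac{3085}{181 \cdot 7} + \frac{2 \left(-1\right) \left(66 - 1\right)}{-2 + 29 + 2 i \sqrt{7}} = \frac{3085}{1267} + \frac{2 \left(-1\right) 65}{27 + 2 i \sqrt{7}} = 3085 \cdot \frac{1}{1267} - \frac{130}{27 + 2 i \sqrt{7}} = \frac{3085}{1267} - \frac{130}{27 + 2 i \sqrt{7}}$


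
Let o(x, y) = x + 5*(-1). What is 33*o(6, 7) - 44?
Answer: -11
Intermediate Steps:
o(x, y) = -5 + x (o(x, y) = x - 5 = -5 + x)
33*o(6, 7) - 44 = 33*(-5 + 6) - 44 = 33*1 - 44 = 33 - 44 = -11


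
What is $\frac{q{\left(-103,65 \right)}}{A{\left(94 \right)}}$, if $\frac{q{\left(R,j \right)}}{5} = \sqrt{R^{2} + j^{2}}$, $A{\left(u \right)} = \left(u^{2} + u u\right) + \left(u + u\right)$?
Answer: $\frac{\sqrt{14834}}{3572} \approx 0.034097$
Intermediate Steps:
$A{\left(u \right)} = 2 u + 2 u^{2}$ ($A{\left(u \right)} = \left(u^{2} + u^{2}\right) + 2 u = 2 u^{2} + 2 u = 2 u + 2 u^{2}$)
$q{\left(R,j \right)} = 5 \sqrt{R^{2} + j^{2}}$
$\frac{q{\left(-103,65 \right)}}{A{\left(94 \right)}} = \frac{5 \sqrt{\left(-103\right)^{2} + 65^{2}}}{2 \cdot 94 \left(1 + 94\right)} = \frac{5 \sqrt{10609 + 4225}}{2 \cdot 94 \cdot 95} = \frac{5 \sqrt{14834}}{17860} = 5 \sqrt{14834} \cdot \frac{1}{17860} = \frac{\sqrt{14834}}{3572}$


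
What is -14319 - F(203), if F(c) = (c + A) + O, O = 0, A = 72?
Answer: -14594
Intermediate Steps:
F(c) = 72 + c (F(c) = (c + 72) + 0 = (72 + c) + 0 = 72 + c)
-14319 - F(203) = -14319 - (72 + 203) = -14319 - 1*275 = -14319 - 275 = -14594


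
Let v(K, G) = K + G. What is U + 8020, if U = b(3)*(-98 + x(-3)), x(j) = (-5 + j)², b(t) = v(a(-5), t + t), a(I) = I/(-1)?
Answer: 7646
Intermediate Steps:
a(I) = -I (a(I) = I*(-1) = -I)
v(K, G) = G + K
b(t) = 5 + 2*t (b(t) = (t + t) - 1*(-5) = 2*t + 5 = 5 + 2*t)
U = -374 (U = (5 + 2*3)*(-98 + (-5 - 3)²) = (5 + 6)*(-98 + (-8)²) = 11*(-98 + 64) = 11*(-34) = -374)
U + 8020 = -374 + 8020 = 7646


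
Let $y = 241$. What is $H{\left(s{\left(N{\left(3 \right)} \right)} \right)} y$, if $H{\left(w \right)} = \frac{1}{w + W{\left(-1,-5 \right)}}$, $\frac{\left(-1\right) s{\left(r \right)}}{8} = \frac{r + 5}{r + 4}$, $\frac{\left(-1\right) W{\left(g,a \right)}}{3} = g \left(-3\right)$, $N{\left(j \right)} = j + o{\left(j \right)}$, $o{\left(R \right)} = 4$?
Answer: $- \frac{2651}{195} \approx -13.595$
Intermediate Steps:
$N{\left(j \right)} = 4 + j$ ($N{\left(j \right)} = j + 4 = 4 + j$)
$W{\left(g,a \right)} = 9 g$ ($W{\left(g,a \right)} = - 3 g \left(-3\right) = - 3 \left(- 3 g\right) = 9 g$)
$s{\left(r \right)} = - \frac{8 \left(5 + r\right)}{4 + r}$ ($s{\left(r \right)} = - 8 \frac{r + 5}{r + 4} = - 8 \frac{5 + r}{4 + r} = - \frac{8 \left(5 + r\right)}{4 + r}$)
$H{\left(w \right)} = \frac{1}{-9 + w}$ ($H{\left(w \right)} = \frac{1}{w + 9 \left(-1\right)} = \frac{1}{w - 9} = \frac{1}{-9 + w}$)
$H{\left(s{\left(N{\left(3 \right)} \right)} \right)} y = \frac{1}{-9 + \frac{8 \left(-5 - \left(4 + 3\right)\right)}{4 + \left(4 + 3\right)}} 241 = \frac{1}{-9 + \frac{8 \left(-5 - 7\right)}{4 + 7}} \cdot 241 = \frac{1}{-9 + \frac{8 \left(-5 - 7\right)}{11}} \cdot 241 = \frac{1}{-9 + 8 \cdot \frac{1}{11} \left(-12\right)} 241 = \frac{1}{-9 - \frac{96}{11}} \cdot 241 = \frac{1}{- \frac{195}{11}} \cdot 241 = \left(- \frac{11}{195}\right) 241 = - \frac{2651}{195}$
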